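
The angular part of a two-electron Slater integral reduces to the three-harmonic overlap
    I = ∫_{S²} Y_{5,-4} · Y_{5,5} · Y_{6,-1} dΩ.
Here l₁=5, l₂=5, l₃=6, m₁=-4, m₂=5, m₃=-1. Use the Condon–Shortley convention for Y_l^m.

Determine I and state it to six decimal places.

Checks pass: Σm=0; 16 even; l₃=6∈[0,10].
(2·5+1)(2·5+1)(2·6+1) = 1573
Δ: 4! 6! 6! / 17! → 1/28588560
sum: t=0:+1/345600 t=1:−1/13824 t=2:+1/5184 t=3:−1/13824 t=4:+1/345600 = 7/129600
3j²(5 5 6; 0 0 0) = Δ·Π!·Σ² = 80/7293  (sign +1)
sum: t=4:+1/2073600 = 1/2073600
3j²(5 5 6; -4 5 -1) = Δ·Π!·Σ² = 63/9724  (sign -1)
combine: 4πI² = 1573·80/7293·63/9724 = 420/3757
take √, sign -1: I = -0.09431898

-0.094319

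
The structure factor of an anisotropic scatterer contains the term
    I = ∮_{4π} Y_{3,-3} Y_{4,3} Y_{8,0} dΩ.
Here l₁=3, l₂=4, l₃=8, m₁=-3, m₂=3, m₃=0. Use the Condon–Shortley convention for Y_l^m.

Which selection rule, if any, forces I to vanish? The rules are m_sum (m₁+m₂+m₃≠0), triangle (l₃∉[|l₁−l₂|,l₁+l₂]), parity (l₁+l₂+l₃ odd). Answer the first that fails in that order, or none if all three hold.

triangle

azimuthal sum: -3 + 3 + 0 = 0  ✓
1 ≤ 8 ≤ 7 (triangle on l)  ✗
L = 3 + 4 + 8 = 15 (odd)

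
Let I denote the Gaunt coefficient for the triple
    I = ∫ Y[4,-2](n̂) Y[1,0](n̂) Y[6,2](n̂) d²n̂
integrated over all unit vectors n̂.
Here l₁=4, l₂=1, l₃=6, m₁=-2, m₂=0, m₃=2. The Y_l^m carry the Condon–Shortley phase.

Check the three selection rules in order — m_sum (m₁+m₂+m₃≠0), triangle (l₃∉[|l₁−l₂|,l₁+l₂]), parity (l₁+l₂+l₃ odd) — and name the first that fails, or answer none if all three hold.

triangle

Σmᵢ = 0  ✓
l₃∈[|l₁−l₂|,l₁+l₂]=[3,5], have l₃=6  ✗
Σlᵢ = 11 ⇒ odd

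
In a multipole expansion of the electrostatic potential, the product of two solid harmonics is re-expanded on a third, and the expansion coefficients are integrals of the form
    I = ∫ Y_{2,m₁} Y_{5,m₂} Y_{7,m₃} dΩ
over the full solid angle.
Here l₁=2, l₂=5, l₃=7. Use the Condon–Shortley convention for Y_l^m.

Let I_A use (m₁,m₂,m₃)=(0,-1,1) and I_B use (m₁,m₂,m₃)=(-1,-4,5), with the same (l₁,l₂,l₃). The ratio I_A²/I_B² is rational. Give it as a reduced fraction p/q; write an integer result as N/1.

l's match ⇒ only the (l;m) 3-j factors differ between A and B.
A: triangle coeff Δ(2,5,7) = 1/15015; Σ_t [0,0]: t=0:+1/69120 = 1/69120; (3j)²=4/143 [(2 5 7; 0 -1 1)], sign=+1
B: triangle coeff Δ(2,5,7) = 1/15015; Σ_t [0,0]: t=0:+1/2177280 = 1/2177280; (3j)²=8/273 [(2 5 7; -1 -4 5)], sign=+1
I_A²/I_B² = (4/143)/(8/273) = 21/22

21/22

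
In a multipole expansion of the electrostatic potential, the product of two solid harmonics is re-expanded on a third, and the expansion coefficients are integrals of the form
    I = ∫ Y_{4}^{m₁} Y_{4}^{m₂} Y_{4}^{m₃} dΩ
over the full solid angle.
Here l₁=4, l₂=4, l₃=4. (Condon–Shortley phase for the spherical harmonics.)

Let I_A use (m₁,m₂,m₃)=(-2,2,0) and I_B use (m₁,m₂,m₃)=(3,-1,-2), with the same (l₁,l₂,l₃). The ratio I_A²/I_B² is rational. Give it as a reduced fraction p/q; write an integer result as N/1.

Same 4,4,4: normalisation and zero-m 3j drop out of the ratio.
A: Δ: 4! 4! 4! / 13! → 1/450450; sum: t=2:+1/2304 t=3:−1/216 t=4:+1/384 = -11/6912; 3j²(4 4 4; -2 2 0) = Δ·Π!·Σ² = 11/1638  (sign -1)
B: Δ: 4! 4! 4! / 13! → 1/450450; sum: t=0:+1/864 t=1:−1/576 = -1/1728; 3j²(4 4 4; 3 -1 -2) = Δ·Π!·Σ² = 5/1287  (sign -1)
I_A²/I_B² = (11/1638)/(5/1287) = 121/70

121/70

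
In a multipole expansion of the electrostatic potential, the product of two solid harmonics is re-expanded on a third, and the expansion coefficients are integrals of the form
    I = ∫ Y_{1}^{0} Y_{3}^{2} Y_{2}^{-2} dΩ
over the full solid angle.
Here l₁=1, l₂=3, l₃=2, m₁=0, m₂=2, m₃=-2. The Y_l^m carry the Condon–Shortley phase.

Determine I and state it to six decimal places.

0.184674

m-sum 0 ✓  L=6 even ✓  2≤2≤4 ✓
Π(2lᵢ+1) = 3×7×5 = 105
triangle coeff Δ(1,3,2) = 1/105
Σ_t [1,1]: t=1:−1/4 = -1/4
(3j)²=3/35 [(1 3 2; 0 0 0)], sign=-1
Σ_t [1,1]: t=1:−1/24 = -1/24
(3j)²=1/21 [(1 3 2; 0 2 -2)], sign=-1
⇒ 4πI² = 3/7
I = (+1)√(3/7/(4π)) = 0.18467439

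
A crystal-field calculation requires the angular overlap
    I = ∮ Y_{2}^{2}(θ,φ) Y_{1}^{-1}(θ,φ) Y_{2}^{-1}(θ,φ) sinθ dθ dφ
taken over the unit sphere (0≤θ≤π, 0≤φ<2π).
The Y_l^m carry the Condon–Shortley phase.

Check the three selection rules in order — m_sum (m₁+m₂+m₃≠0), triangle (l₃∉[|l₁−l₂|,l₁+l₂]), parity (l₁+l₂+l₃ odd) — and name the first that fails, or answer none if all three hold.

m₁+m₂+m₃ = 2 − 1 − 1 = 0  ✓
triangle: |2−1|=1 ≤ l₃=2 ≤ 2+1=3  ✓
parity: l₁+l₂+l₃ = 5 is odd  ✗

parity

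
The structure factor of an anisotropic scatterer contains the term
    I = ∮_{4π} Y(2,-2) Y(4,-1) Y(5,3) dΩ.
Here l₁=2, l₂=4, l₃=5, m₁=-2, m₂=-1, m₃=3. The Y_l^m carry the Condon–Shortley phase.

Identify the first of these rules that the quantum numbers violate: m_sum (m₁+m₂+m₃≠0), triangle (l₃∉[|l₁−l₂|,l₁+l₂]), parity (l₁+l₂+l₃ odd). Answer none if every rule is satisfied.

parity

m₁+m₂+m₃ = -2 − 1 + 3 = 0  ✓
triangle: |2−4|=2 ≤ l₃=5 ≤ 2+4=6  ✓
parity: l₁+l₂+l₃ = 11 is odd  ✗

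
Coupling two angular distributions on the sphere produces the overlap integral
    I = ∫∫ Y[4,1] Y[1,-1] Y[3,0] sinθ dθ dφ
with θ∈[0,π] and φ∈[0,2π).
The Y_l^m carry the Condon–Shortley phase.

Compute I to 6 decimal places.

Rules hold: Σm=0, L=8 even, 3≤3≤5.
N = 9·3·7 = 189
Δ = 2!·6!·0!/9! = 1/252
Racah Σ t=1..1: t=1:−1/36 = -1/36
⇒ 3j(4 1 3; 0 0 0)² = 4/63, sgn +1
Racah Σ t=0..0: t=0:+1/72 = 1/72
⇒ 3j(4 1 3; 1 -1 0)² = 5/126, sgn -1
4πI² = N·(3j₀)²·(3jₘ)² = 10/21
I = -1·√(0.47619/4π) = -0.19466390

-0.194664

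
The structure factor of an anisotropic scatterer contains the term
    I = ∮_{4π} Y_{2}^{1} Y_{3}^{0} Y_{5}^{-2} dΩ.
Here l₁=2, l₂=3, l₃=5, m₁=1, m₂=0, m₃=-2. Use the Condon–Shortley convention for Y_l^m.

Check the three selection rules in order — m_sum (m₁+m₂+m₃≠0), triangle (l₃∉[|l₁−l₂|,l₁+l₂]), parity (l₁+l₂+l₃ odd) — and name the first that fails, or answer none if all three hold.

m_sum

azimuthal sum: 1 + 0 − 2 = -1  ✗
1 ≤ 5 ≤ 5 (triangle on l)
L = 2 + 3 + 5 = 10 (even)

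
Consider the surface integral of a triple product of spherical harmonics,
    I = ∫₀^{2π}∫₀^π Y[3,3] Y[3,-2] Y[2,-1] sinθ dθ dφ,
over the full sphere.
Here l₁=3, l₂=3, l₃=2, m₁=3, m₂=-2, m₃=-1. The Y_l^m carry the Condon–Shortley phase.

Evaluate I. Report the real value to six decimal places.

Rules hold: Σm=0, L=8 even, 0≤2≤6.
N = 7·7·5 = 245
Δ = 4!·2!·2!/9! = 1/3780
Racah Σ t=1..3: t=1:−1/24 t=2:+1/4 t=3:−1/24 = 1/6
⇒ 3j(3 3 2; 0 0 0)² = 4/105, sgn +1
Racah Σ t=0..0: t=0:+1/48 = 1/48
⇒ 3j(3 3 2; 3 -2 -1)² = 5/84, sgn -1
4πI² = N·(3j₀)²·(3jₘ)² = 5/9
I = -1·√(0.555556/4π) = -0.21026104

-0.210261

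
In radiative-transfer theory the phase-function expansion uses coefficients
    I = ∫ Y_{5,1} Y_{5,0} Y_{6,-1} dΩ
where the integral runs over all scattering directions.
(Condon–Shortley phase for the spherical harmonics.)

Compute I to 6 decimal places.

Checks pass: Σm=0; 16 even; l₃=6∈[0,10].
(2·5+1)(2·5+1)(2·6+1) = 1573
Δ: 4! 6! 6! / 17! → 1/28588560
sum: t=0:+1/345600 t=1:−1/13824 t=2:+1/5184 t=3:−1/13824 t=4:+1/345600 = 7/129600
3j²(5 5 6; 0 0 0) = Δ·Π!·Σ² = 80/7293  (sign +1)
sum: t=0:+1/138240 t=1:−1/10368 t=2:+1/6912 t=3:−1/34560 t=4:+1/2073600 = 7/259200
3j²(5 5 6; 1 0 -1) = Δ·Π!·Σ² = 28/7293  (sign -1)
combine: 4πI² = 1573·80/7293·28/7293 = 2240/33813
take √, sign -1: I = -0.07260679

-0.072607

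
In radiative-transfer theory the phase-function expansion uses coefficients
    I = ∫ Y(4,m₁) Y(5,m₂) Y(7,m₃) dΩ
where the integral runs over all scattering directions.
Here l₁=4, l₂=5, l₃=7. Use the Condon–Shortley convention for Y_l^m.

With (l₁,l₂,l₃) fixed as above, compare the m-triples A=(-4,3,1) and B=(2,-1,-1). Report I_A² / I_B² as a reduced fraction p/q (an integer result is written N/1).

1568/2523

l's match ⇒ only the (l;m) 3-j factors differ between A and B.
A: triangle coeff Δ(4,5,7) = 1/6126120; Σ_t [2,2]: t=2:+1/2073600 = 1/2073600; (3j)²=392/109395 [(4 5 7; -4 3 1)], sign=+1
B: triangle coeff Δ(4,5,7) = 1/6126120; Σ_t [0,2]: t=0:+1/55296 t=1:−1/86400 t=2:+1/2073600 = 29/4147200; (3j)²=841/145860 [(4 5 7; 2 -1 -1)], sign=+1
I_A²/I_B² = (392/109395)/(841/145860) = 1568/2523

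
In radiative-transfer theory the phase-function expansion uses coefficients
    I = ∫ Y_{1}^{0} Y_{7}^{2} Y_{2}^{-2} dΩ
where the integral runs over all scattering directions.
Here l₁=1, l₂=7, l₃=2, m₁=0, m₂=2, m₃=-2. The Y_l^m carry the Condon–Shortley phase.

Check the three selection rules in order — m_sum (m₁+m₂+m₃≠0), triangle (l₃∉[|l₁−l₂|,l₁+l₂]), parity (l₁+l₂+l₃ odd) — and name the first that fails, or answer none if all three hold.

triangle

m₁+m₂+m₃ = 0 + 2 − 2 = 0  ✓
triangle: |1−7|=6 ≤ l₃=2 ≤ 1+7=8  ✗
parity: l₁+l₂+l₃ = 10 is even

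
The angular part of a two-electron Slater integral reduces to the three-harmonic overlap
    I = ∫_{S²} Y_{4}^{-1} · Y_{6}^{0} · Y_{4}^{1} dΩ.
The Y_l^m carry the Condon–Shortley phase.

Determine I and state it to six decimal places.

Rules hold: Σm=0, L=14 even, 2≤4≤10.
N = 9·13·9 = 1053
Δ = 6!·2!·6!/15! = 1/1261260
Racah Σ t=2..4: t=2:+1/4608 t=3:−1/1296 t=4:+1/4608 = -7/20736
⇒ 3j(4 6 4; 0 0 0)² = 20/1287, sgn -1
Racah Σ t=3..5: t=3:−1/2592 t=4:+1/2304 t=5:−1/28800 = 7/518400
⇒ 3j(4 6 4; -1 0 1)² = 1/25740, sgn -1
4πI² = N·(3j₀)²·(3jₘ)² = 1/1573
I = +1·√(0.000635728/4π) = 0.00711264

0.007113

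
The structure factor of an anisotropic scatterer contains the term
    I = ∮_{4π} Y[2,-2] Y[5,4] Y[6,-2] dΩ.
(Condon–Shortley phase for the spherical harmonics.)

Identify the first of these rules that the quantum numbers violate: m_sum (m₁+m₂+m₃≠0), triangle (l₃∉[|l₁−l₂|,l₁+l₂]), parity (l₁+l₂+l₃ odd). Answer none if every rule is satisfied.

parity

azimuthal sum: -2 + 4 − 2 = 0  ✓
3 ≤ 6 ≤ 7 (triangle on l)  ✓
L = 2 + 5 + 6 = 13 (odd)  ✗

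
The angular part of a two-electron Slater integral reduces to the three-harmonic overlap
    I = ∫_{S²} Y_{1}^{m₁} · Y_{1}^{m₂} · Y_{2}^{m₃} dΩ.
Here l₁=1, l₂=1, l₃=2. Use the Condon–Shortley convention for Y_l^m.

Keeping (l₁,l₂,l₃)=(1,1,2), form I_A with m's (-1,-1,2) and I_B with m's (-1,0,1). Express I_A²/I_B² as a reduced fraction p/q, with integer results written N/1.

2/1

l's match ⇒ only the (l;m) 3-j factors differ between A and B.
A: triangle coeff Δ(1,1,2) = 1/30; Σ_t [0,0]: t=0:+1/4 = 1/4; (3j)²=1/5 [(1 1 2; -1 -1 2)], sign=+1
B: triangle coeff Δ(1,1,2) = 1/30; Σ_t [0,0]: t=0:+1/2 = 1/2; (3j)²=1/10 [(1 1 2; -1 0 1)], sign=-1
I_A²/I_B² = (1/5)/(1/10) = 2/1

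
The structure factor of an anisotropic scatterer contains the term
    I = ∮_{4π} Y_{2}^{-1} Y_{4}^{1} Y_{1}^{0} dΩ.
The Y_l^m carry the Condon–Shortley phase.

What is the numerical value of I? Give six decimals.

0.000000

|2−4|≤1≤2+4 violated ⇒ I = 0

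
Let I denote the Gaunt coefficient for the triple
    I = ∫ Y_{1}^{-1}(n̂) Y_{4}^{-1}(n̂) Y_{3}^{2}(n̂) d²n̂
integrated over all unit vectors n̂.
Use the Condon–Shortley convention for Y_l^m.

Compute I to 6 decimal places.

-0.106622

m-sum 0 ✓  L=8 even ✓  3≤3≤5 ✓
Π(2lᵢ+1) = 3×9×7 = 189
triangle coeff Δ(1,4,3) = 1/252
Σ_t [1,1]: t=1:−1/36 = -1/36
(3j)²=4/63 [(1 4 3; 0 0 0)], sign=+1
Σ_t [2,2]: t=2:+1/240 = 1/240
(3j)²=1/84 [(1 4 3; -1 -1 2)], sign=-1
⇒ 4πI² = 1/7
I = (-1)√(1/7/(4π)) = -0.10662181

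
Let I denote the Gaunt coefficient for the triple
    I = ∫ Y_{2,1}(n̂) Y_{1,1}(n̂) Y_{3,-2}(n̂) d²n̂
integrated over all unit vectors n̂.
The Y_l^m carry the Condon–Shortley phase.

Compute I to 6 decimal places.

0.261169

Rules hold: Σm=0, L=6 even, 1≤3≤3.
N = 5·3·7 = 105
Δ = 0!·4!·2!/7! = 1/105
Racah Σ t=0..0: t=0:+1/4 = 1/4
⇒ 3j(2 1 3; 0 0 0)² = 3/35, sgn -1
Racah Σ t=0..0: t=0:+1/12 = 1/12
⇒ 3j(2 1 3; 1 1 -2)² = 2/21, sgn -1
4πI² = N·(3j₀)²·(3jₘ)² = 6/7
I = +1·√(0.857143/4π) = 0.26116903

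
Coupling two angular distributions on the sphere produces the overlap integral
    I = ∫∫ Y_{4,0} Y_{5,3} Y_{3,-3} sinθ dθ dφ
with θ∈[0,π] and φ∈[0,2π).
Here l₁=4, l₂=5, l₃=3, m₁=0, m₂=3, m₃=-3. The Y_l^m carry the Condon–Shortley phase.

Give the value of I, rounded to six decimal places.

Rules hold: Σm=0, L=12 even, 1≤3≤9.
N = 9·11·7 = 693
Δ = 6!·2!·4!/13! = 1/180180
Racah Σ t=2..4: t=2:+1/576 t=3:−1/144 t=4:+1/576 = -1/288
⇒ 3j(4 5 3; 0 0 0)² = 20/1001, sgn +1
Racah Σ t=4..4: t=4:+1/2304 = 1/2304
⇒ 3j(4 5 3; 0 3 -3)² = 5/143, sgn +1
4πI² = N·(3j₀)²·(3jₘ)² = 900/1859
I = +1·√(0.484131/4π) = 0.19628026

0.196280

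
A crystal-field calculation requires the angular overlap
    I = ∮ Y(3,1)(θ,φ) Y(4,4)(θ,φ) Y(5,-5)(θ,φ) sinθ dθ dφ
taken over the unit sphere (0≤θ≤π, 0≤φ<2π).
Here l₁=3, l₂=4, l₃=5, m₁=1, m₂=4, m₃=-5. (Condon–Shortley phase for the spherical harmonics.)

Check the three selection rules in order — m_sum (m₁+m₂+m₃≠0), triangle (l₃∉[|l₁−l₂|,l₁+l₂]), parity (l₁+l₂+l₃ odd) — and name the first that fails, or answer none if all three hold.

azimuthal sum: 1 + 4 − 5 = 0  ✓
1 ≤ 5 ≤ 7 (triangle on l)  ✓
L = 3 + 4 + 5 = 12 (even)  ✓

none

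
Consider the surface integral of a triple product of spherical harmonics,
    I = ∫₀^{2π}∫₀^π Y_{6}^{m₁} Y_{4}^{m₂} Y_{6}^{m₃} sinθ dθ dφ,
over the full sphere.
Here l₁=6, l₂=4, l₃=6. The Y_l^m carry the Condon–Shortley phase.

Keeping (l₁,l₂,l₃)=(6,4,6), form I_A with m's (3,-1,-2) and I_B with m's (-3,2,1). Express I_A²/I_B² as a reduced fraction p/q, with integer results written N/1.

Shared (l₁,l₂,l₃)=(6,4,6): N and (l;000)² cancel in I_A²/I_B².
A: Δ = 4!·8!·4!/17! = 1/15315300; Racah Σ t=0..3: t=0:+1/103680 t=1:−1/34560 t=2:+1/120960 t=3:−1/5806080 = -13/1161216; ⇒ 3j(6 4 6; 3 -1 -2)² = 65/5236, sgn -1
B: Δ = 4!·8!·4!/17! = 1/15315300; Racah Σ t=2..4: t=2:+1/483840 t=3:−1/51840 t=4:+1/69120 = -1/362880; ⇒ 3j(6 4 6; -3 2 1)² = 16/17017, sgn +1
I_A²/I_B² = (65/5236)/(16/17017) = 845/64

845/64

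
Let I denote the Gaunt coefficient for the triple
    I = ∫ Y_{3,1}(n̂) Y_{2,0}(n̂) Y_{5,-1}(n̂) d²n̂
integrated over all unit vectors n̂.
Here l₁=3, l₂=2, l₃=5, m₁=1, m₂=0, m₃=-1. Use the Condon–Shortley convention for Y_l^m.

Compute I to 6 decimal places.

Rules hold: Σm=0, L=10 even, 1≤5≤5.
N = 7·5·11 = 385
Δ = 0!·6!·4!/11! = 1/2310
Racah Σ t=0..0: t=0:+1/144 = 1/144
⇒ 3j(3 2 5; 0 0 0)² = 10/231, sgn -1
Racah Σ t=0..0: t=0:+1/192 = 1/192
⇒ 3j(3 2 5; 1 0 -1)² = 3/77, sgn +1
4πI² = N·(3j₀)²·(3jₘ)² = 50/77
I = -1·√(0.649351/4π) = -0.22731846

-0.227318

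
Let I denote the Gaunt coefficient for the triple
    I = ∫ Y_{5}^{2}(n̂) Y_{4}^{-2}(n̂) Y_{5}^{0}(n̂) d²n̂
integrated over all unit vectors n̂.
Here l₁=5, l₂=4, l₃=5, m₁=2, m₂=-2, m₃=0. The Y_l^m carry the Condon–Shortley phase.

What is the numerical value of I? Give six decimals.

-0.099440

Rules hold: Σm=0, L=14 even, 1≤5≤9.
N = 11·9·11 = 1089
Δ = 4!·6!·4!/15! = 1/3153150
Racah Σ t=0..4: t=0:+1/69120 t=1:−1/1728 t=2:+1/576 t=3:−1/1728 t=4:+1/69120 = 7/11520
⇒ 3j(5 4 5; 0 0 0)² = 2/143, sgn -1
Racah Σ t=0..2: t=0:+1/3456 t=1:−1/1728 t=2:+1/11520 = -7/34560
⇒ 3j(5 4 5; 2 -2 0)² = 7/858, sgn +1
4πI² = N·(3j₀)²·(3jₘ)² = 21/169
I = -1·√(0.12426/4π) = -0.09944006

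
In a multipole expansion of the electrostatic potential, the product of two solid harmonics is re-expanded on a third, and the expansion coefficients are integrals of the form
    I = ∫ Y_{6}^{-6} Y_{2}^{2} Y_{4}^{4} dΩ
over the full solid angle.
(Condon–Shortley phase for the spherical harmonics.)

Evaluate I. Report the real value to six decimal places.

Rules hold: Σm=0, L=12 even, 4≤4≤8.
N = 13·5·9 = 585
Δ = 4!·8!·0!/13! = 1/6435
Racah Σ t=2..2: t=2:+1/2304 = 1/2304
⇒ 3j(6 2 4; 0 0 0)² = 5/143, sgn +1
Racah Σ t=4..4: t=4:+1/967680 = 1/967680
⇒ 3j(6 2 4; -6 2 4)² = 1/13, sgn +1
4πI² = N·(3j₀)²·(3jₘ)² = 225/143
I = +1·√(1.57343/4π) = 0.35384927

0.353849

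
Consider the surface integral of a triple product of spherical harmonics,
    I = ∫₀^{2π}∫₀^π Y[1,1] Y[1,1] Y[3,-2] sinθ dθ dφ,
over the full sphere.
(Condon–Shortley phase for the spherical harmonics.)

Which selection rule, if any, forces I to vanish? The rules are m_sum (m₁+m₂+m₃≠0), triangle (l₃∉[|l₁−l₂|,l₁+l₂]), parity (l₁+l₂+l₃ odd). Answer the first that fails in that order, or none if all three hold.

triangle

Σmᵢ = 0  ✓
l₃∈[|l₁−l₂|,l₁+l₂]=[0,2], have l₃=3  ✗
Σlᵢ = 5 ⇒ odd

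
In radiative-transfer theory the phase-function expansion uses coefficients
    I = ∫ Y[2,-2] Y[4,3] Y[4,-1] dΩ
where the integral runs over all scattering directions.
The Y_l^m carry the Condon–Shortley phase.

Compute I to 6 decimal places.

m-sum 0 ✓  L=10 even ✓  2≤4≤6 ✓
Π(2lᵢ+1) = 5×9×9 = 405
triangle coeff Δ(2,4,4) = 1/13860
Σ_t [0,2]: t=0:+1/192 t=1:−1/36 t=2:+1/192 = -5/288
(3j)²=20/693 [(2 4 4; 0 0 0)], sign=-1
Σ_t [2,2]: t=2:+1/480 = 1/480
(3j)²=3/110 [(2 4 4; -2 3 -1)], sign=-1
⇒ 4πI² = 270/847
I = (+1)√(270/847/(4π)) = 0.15927046

0.159270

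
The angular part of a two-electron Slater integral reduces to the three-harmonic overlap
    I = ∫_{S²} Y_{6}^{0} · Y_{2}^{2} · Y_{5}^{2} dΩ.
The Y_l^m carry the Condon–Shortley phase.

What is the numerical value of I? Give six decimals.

0.000000

0 + 2 + 2 = 4 ≠ 0: azimuthal integral kills it; I = 0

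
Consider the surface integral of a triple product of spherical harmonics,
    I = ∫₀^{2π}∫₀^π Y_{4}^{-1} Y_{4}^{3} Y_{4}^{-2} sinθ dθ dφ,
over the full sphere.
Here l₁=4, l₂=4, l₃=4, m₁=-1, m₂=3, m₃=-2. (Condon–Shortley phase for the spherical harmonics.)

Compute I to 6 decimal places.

-0.063661

Checks pass: Σm=0; 12 even; l₃=4∈[0,8].
(2·4+1)(2·4+1)(2·4+1) = 729
Δ: 4! 4! 4! / 13! → 1/450450
sum: t=0:+1/13824 t=1:−1/216 t=2:+1/64 t=3:−1/216 t=4:+1/13824 = 5/768
3j²(4 4 4; 0 0 0) = Δ·Π!·Σ² = 18/1001  (sign +1)
sum: t=3:−1/576 t=4:+1/864 = -1/1728
3j²(4 4 4; -1 3 -2) = Δ·Π!·Σ² = 5/1287  (sign -1)
combine: 4πI² = 729·18/1001·5/1287 = 7290/143143
take √, sign -1: I = -0.06366105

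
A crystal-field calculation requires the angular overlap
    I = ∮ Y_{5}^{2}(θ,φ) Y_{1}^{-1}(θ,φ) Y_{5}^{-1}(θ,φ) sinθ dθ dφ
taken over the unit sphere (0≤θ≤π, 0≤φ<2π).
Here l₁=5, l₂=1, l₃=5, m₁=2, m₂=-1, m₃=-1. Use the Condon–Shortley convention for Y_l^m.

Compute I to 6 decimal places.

L=11 odd ⇒ parity kills the (l;000) factor ⇒ I = 0

0.000000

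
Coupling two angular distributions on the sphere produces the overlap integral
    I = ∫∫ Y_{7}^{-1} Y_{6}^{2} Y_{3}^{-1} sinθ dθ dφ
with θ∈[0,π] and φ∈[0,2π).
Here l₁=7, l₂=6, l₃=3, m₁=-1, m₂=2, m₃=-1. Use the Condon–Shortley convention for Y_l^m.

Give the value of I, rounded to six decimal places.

0.062364

Checks pass: Σm=0; 16 even; l₃=3∈[1,13].
(2·7+1)(2·6+1)(2·3+1) = 1365
Δ: 10! 4! 2! / 17! → 1/2042040
sum: t=4:+1/207360 t=5:−1/57600 t=6:+1/207360 = -1/129600
3j²(7 6 3; 0 0 0) = Δ·Π!·Σ² = 168/12155  (sign +1)
sum: t=6:+1/138240 t=7:−1/181440 t=8:+1/3870720 = 23/11612160
3j²(7 6 3; -1 2 -1) = Δ·Π!·Σ² = 529/204204  (sign +1)
combine: 4πI² = 1365·168/12155·529/204204 = 22218/454597
take √, sign +1: I = 0.06236404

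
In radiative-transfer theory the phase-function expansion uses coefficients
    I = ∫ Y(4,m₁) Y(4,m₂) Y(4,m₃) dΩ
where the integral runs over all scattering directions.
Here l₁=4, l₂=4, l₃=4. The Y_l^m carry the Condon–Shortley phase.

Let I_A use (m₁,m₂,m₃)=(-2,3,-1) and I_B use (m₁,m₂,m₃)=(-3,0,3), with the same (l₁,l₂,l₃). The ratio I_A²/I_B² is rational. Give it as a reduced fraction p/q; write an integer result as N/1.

10/63

Same 4,4,4: normalisation and zero-m 3j drop out of the ratio.
A: Δ: 4! 4! 4! / 13! → 1/450450; sum: t=3:−1/864 t=4:+1/576 = 1/1728; 3j²(4 4 4; -2 3 -1) = Δ·Π!·Σ² = 5/1287  (sign -1)
B: Δ: 4! 4! 4! / 13! → 1/450450; sum: t=3:−1/864 t=4:+1/3456 = -1/1152; 3j²(4 4 4; -3 0 3) = Δ·Π!·Σ² = 7/286  (sign +1)
I_A²/I_B² = (5/1287)/(7/286) = 10/63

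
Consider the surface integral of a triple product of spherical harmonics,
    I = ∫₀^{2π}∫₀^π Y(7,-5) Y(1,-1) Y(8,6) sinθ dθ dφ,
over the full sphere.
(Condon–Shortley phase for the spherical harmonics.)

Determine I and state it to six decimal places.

m-sum 0 ✓  L=16 even ✓  6≤8≤8 ✓
Π(2lᵢ+1) = 15×3×17 = 765
triangle coeff Δ(7,1,8) = 1/2040
Σ_t [0,0]: t=0:+1/25401600 = 1/25401600
(3j)²=8/255 [(7 1 8; 0 0 0)], sign=+1
Σ_t [0,0]: t=0:+1/1916006400 = 1/1916006400
(3j)²=91/2040 [(7 1 8; -5 -1 6)], sign=+1
⇒ 4πI² = 91/85
I = (+1)√(91/85/(4π)) = 0.29188132

0.291881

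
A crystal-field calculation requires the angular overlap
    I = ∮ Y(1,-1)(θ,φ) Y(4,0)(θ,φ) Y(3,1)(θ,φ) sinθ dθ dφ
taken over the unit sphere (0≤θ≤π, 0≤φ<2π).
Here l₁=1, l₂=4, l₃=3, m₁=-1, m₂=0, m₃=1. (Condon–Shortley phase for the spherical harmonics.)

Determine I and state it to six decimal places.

Checks pass: Σm=0; 8 even; l₃=3∈[3,5].
(2·1+1)(2·4+1)(2·3+1) = 189
Δ: 2! 0! 6! / 9! → 1/252
sum: t=1:−1/36 = -1/36
3j²(1 4 3; 0 0 0) = Δ·Π!·Σ² = 4/63  (sign +1)
sum: t=2:+1/96 = 1/96
3j²(1 4 3; -1 0 1) = Δ·Π!·Σ² = 1/42  (sign +1)
combine: 4πI² = 189·4/63·1/42 = 2/7
take √, sign +1: I = 0.15078601

0.150786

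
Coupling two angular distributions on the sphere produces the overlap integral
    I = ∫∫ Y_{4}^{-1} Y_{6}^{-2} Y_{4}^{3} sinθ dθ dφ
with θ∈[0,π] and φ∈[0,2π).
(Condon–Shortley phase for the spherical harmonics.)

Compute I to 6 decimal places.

-0.165283

m-sum 0 ✓  L=14 even ✓  2≤4≤10 ✓
Π(2lᵢ+1) = 9×13×9 = 1053
triangle coeff Δ(4,6,4) = 1/1261260
Σ_t [2,4]: t=2:+1/4608 t=3:−1/1296 t=4:+1/4608 = -7/20736
(3j)²=20/1287 [(4 6 4; 0 0 0)], sign=-1
Σ_t [3,4]: t=3:−1/8640 t=4:+1/34560 = -1/11520
(3j)²=3/143 [(4 6 4; -1 -2 3)], sign=+1
⇒ 4πI² = 540/1573
I = (-1)√(540/1573/(4π)) = -0.16528277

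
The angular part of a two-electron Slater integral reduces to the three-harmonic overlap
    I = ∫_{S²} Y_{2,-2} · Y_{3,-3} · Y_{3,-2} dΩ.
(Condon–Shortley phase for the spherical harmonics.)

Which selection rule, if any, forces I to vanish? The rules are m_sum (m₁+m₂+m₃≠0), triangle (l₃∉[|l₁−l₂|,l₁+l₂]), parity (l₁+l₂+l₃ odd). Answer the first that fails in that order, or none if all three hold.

Σmᵢ = -7  ✗
l₃∈[|l₁−l₂|,l₁+l₂]=[1,5], have l₃=3
Σlᵢ = 8 ⇒ even

m_sum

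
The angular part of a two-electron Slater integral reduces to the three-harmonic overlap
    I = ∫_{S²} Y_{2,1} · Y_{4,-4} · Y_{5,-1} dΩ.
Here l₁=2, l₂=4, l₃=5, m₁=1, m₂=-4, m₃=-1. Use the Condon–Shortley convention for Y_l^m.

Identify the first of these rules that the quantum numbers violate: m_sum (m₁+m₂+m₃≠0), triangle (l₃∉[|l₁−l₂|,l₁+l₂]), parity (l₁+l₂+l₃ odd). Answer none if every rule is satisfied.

azimuthal sum: 1 − 4 − 1 = -4  ✗
2 ≤ 5 ≤ 6 (triangle on l)
L = 2 + 4 + 5 = 11 (odd)

m_sum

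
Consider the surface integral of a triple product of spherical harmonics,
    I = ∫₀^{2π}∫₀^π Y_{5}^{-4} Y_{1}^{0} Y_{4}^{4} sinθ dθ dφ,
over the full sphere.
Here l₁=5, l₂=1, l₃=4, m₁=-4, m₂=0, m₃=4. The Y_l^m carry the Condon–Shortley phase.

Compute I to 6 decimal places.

Rules hold: Σm=0, L=10 even, 4≤4≤6.
N = 11·3·9 = 297
Δ = 2!·8!·0!/11! = 1/495
Racah Σ t=1..1: t=1:−1/576 = -1/576
⇒ 3j(5 1 4; 0 0 0)² = 5/99, sgn -1
Racah Σ t=1..1: t=1:−1/40320 = -1/40320
⇒ 3j(5 1 4; -4 0 4)² = 1/55, sgn -1
4πI² = N·(3j₀)²·(3jₘ)² = 3/11
I = +1·√(0.272727/4π) = 0.14731920

0.147319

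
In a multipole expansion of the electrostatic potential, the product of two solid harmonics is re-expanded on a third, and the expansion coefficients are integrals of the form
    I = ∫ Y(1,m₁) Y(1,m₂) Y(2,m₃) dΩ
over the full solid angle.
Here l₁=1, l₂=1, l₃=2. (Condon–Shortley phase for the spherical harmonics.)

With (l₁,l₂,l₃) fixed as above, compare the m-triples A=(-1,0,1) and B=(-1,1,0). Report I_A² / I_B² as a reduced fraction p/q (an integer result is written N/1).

Same 1,1,2: normalisation and zero-m 3j drop out of the ratio.
A: Δ: 0! 2! 2! / 5! → 1/30; sum: t=0:+1/2 = 1/2; 3j²(1 1 2; -1 0 1) = Δ·Π!·Σ² = 1/10  (sign -1)
B: Δ: 0! 2! 2! / 5! → 1/30; sum: t=0:+1/4 = 1/4; 3j²(1 1 2; -1 1 0) = Δ·Π!·Σ² = 1/30  (sign +1)
I_A²/I_B² = (1/10)/(1/30) = 3/1

3/1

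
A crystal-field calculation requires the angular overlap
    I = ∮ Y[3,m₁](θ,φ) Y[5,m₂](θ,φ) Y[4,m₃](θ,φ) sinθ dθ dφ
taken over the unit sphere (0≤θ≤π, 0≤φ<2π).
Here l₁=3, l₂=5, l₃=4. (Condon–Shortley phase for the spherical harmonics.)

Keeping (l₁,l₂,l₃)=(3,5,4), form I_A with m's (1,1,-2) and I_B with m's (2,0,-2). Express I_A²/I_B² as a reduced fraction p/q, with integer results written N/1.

1849/4800

Shared (l₁,l₂,l₃)=(3,5,4): N and (l;000)² cancel in I_A²/I_B².
A: Δ = 4!·2!·6!/13! = 1/180180; Racah Σ t=0..2: t=0:+1/34560 t=1:−1/720 t=2:+1/384 = 43/34560; ⇒ 3j(3 5 4; 1 1 -2)² = 1849/180180, sgn +1
B: Δ = 4!·2!·6!/13! = 1/180180; Racah Σ t=0..1: t=0:+1/2880 t=1:−1/576 = -1/720; ⇒ 3j(3 5 4; 2 0 -2)² = 80/3003, sgn -1
I_A²/I_B² = (1849/180180)/(80/3003) = 1849/4800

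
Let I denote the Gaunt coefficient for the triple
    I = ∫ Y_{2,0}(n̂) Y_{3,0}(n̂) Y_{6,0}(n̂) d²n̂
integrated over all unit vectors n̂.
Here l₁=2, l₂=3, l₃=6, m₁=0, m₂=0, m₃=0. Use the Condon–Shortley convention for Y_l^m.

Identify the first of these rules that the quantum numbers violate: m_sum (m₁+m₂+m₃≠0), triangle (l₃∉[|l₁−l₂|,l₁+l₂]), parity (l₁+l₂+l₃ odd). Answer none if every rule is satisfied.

triangle

m₁+m₂+m₃ = 0 + 0 + 0 = 0  ✓
triangle: |2−3|=1 ≤ l₃=6 ≤ 2+3=5  ✗
parity: l₁+l₂+l₃ = 11 is odd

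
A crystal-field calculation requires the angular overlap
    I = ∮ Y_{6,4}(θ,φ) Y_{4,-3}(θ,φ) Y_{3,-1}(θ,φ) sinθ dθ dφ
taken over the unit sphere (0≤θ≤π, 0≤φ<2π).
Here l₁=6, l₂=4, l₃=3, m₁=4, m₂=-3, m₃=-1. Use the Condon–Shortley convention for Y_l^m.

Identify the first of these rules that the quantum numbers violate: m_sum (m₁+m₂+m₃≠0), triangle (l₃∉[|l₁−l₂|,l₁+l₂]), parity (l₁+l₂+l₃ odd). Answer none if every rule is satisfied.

azimuthal sum: 4 − 3 − 1 = 0  ✓
2 ≤ 3 ≤ 10 (triangle on l)  ✓
L = 6 + 4 + 3 = 13 (odd)  ✗

parity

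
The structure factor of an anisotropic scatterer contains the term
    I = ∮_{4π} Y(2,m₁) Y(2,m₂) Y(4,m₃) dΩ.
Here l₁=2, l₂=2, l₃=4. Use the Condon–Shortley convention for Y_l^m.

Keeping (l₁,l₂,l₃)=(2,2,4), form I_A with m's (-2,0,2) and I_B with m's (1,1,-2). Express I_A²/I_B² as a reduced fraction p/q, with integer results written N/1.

3/8

Shared (l₁,l₂,l₃)=(2,2,4): N and (l;000)² cancel in I_A²/I_B².
A: Δ = 0!·4!·4!/9! = 1/630; Racah Σ t=0..0: t=0:+1/96 = 1/96; ⇒ 3j(2 2 4; -2 0 2)² = 1/42, sgn +1
B: Δ = 0!·4!·4!/9! = 1/630; Racah Σ t=0..0: t=0:+1/36 = 1/36; ⇒ 3j(2 2 4; 1 1 -2)² = 4/63, sgn +1
I_A²/I_B² = (1/42)/(4/63) = 3/8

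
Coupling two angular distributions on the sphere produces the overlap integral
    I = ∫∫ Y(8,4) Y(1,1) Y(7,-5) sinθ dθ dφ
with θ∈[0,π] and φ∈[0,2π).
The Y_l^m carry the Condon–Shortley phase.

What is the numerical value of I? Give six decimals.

0.074948

Checks pass: Σm=0; 16 even; l₃=7∈[7,9].
(2·8+1)(2·1+1)(2·7+1) = 765
Δ: 2! 14! 0! / 17! → 1/2040
sum: t=1:−1/25401600 = -1/25401600
3j²(8 1 7; 0 0 0) = Δ·Π!·Σ² = 8/255  (sign +1)
sum: t=2:+1/1916006400 = 1/1916006400
3j²(8 1 7; 4 1 -5) = Δ·Π!·Σ² = 1/340  (sign +1)
combine: 4πI² = 765·8/255·1/340 = 6/85
take √, sign +1: I = 0.07494820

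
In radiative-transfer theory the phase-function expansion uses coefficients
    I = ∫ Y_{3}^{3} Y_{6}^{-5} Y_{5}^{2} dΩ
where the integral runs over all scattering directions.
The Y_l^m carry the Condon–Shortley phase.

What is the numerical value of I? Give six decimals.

0.169016

Rules hold: Σm=0, L=14 even, 3≤5≤9.
N = 7·13·11 = 1001
Δ = 4!·2!·8!/15! = 1/675675
Racah Σ t=1..3: t=1:−1/8640 t=2:+1/2304 t=3:−1/8640 = 7/34560
⇒ 3j(3 6 5; 0 0 0)² = 7/429, sgn -1
Racah Σ t=0..0: t=0:+1/241920 = 1/241920
⇒ 3j(3 6 5; 3 -5 2)² = 2/91, sgn -1
4πI² = N·(3j₀)²·(3jₘ)² = 14/39
I = +1·√(0.358974/4π) = 0.16901560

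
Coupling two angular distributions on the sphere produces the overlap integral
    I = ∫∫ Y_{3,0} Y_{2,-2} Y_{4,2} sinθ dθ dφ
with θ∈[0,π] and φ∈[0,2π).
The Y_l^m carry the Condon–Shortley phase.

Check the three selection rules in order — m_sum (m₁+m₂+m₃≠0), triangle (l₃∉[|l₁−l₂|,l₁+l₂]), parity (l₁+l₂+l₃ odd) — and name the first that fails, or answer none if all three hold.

parity

Σmᵢ = 0  ✓
l₃∈[|l₁−l₂|,l₁+l₂]=[1,5], have l₃=4  ✓
Σlᵢ = 9 ⇒ odd  ✗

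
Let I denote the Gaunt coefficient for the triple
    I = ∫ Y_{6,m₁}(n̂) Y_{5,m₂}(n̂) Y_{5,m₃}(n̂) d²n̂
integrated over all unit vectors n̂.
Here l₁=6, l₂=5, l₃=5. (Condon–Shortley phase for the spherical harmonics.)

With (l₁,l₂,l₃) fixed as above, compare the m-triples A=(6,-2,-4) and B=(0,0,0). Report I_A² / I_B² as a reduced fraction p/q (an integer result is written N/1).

Shared (l₁,l₂,l₃)=(6,5,5): N and (l;000)² cancel in I_A²/I_B².
A: Δ = 6!·6!·4!/17! = 1/28588560; Racah Σ t=0..0: t=0:+1/3110400 = 1/3110400; ⇒ 3j(6 5 5; 6 -2 -4)² = 21/1105, sgn -1
B: Δ = 6!·6!·4!/17! = 1/28588560; Racah Σ t=1..5: t=1:−1/345600 t=2:+1/13824 t=3:−1/5184 t=4:+1/13824 t=5:−1/345600 = -7/129600; ⇒ 3j(6 5 5; 0 0 0)² = 80/7293, sgn +1
I_A²/I_B² = (21/1105)/(80/7293) = 693/400

693/400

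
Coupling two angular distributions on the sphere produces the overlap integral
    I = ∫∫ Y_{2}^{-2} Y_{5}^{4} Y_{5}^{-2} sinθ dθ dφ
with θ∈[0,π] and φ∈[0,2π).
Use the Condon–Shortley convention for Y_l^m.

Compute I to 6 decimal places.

-0.137240

Checks pass: Σm=0; 12 even; l₃=5∈[3,7].
(2·2+1)(2·5+1)(2·5+1) = 605
Δ: 2! 2! 8! / 13! → 1/38610
sum: t=0:+1/2880 t=1:−1/576 t=2:+1/2880 = -1/960
3j²(2 5 5; 0 0 0) = Δ·Π!·Σ² = 10/429  (sign +1)
sum: t=2:+1/20160 = 1/20160
3j²(2 5 5; -2 4 -2) = Δ·Π!·Σ² = 12/715  (sign -1)
combine: 4πI² = 605·10/429·12/715 = 40/169
take √, sign -1: I = -0.13724032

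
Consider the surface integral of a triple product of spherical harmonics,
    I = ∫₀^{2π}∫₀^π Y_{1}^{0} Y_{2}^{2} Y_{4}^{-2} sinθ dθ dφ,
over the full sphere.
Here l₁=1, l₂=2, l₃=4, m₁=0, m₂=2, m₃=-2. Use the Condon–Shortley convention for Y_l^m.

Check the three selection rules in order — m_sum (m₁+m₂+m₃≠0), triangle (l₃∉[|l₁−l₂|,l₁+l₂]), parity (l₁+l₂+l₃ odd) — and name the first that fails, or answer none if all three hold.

triangle

Σmᵢ = 0  ✓
l₃∈[|l₁−l₂|,l₁+l₂]=[1,3], have l₃=4  ✗
Σlᵢ = 7 ⇒ odd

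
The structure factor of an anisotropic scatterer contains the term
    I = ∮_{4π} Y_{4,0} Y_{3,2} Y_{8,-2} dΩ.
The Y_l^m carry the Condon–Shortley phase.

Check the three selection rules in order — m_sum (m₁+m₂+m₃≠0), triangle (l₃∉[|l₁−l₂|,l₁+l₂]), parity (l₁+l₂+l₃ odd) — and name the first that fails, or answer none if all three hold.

m₁+m₂+m₃ = 0 + 2 − 2 = 0  ✓
triangle: |4−3|=1 ≤ l₃=8 ≤ 4+3=7  ✗
parity: l₁+l₂+l₃ = 15 is odd

triangle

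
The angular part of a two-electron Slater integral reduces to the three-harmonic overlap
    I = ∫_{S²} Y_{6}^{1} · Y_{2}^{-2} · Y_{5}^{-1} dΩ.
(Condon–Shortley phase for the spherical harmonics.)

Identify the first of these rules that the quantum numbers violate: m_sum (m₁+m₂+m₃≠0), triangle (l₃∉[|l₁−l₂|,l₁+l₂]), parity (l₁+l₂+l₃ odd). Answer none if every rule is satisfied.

m_sum

azimuthal sum: 1 − 2 − 1 = -2  ✗
4 ≤ 5 ≤ 8 (triangle on l)
L = 6 + 2 + 5 = 13 (odd)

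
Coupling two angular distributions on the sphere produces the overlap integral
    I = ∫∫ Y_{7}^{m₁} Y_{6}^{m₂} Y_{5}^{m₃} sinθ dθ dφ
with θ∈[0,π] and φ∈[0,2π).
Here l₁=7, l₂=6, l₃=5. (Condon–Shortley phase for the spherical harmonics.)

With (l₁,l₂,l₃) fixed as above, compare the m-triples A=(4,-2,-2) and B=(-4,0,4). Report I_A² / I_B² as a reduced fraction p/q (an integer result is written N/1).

l's match ⇒ only the (l;m) 3-j factors differ between A and B.
A: triangle coeff Δ(7,6,5) = 1/174594420; Σ_t [0,3]: t=0:+1/34836480 t=1:−1/1451520 t=2:+1/691200 t=3:−1/3110400 = 1/2150400; (3j)²=729/83980 [(7 6 5; 4 -2 -2)], sign=-1
B: triangle coeff Δ(7,6,5) = 1/174594420; Σ_t [5,6]: t=5:−1/3110400 t=6:+1/4147200 = -1/12441600; (3j)²=7/4199 [(7 6 5; -4 0 4)], sign=+1
I_A²/I_B² = (729/83980)/(7/4199) = 729/140

729/140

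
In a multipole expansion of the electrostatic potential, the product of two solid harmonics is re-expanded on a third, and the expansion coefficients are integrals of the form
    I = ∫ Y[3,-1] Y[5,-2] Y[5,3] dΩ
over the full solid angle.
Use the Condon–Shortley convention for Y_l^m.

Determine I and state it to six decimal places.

l₁+l₂+l₃=13 is odd: 3j(l;000)=0 ⇒ I=0

0.000000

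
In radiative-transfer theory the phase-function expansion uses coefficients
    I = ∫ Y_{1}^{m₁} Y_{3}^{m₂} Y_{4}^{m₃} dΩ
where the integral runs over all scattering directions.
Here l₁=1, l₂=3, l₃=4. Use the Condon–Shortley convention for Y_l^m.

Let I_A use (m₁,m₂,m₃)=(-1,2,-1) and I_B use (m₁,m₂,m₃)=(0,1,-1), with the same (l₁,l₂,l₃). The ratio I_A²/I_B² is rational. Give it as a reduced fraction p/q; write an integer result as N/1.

1/5

Shared (l₁,l₂,l₃)=(1,3,4): N and (l;000)² cancel in I_A²/I_B².
A: Δ = 0!·2!·6!/9! = 1/252; Racah Σ t=0..0: t=0:+1/240 = 1/240; ⇒ 3j(1 3 4; -1 2 -1)² = 1/84, sgn -1
B: Δ = 0!·2!·6!/9! = 1/252; Racah Σ t=0..0: t=0:+1/48 = 1/48; ⇒ 3j(1 3 4; 0 1 -1)² = 5/84, sgn -1
I_A²/I_B² = (1/84)/(5/84) = 1/5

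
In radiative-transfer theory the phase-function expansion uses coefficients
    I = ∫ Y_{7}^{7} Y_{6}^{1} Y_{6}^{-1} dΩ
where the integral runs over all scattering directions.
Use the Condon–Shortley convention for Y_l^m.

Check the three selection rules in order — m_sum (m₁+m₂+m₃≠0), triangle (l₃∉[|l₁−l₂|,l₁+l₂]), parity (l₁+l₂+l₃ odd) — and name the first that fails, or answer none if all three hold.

m_sum

Σmᵢ = 7  ✗
l₃∈[|l₁−l₂|,l₁+l₂]=[1,13], have l₃=6
Σlᵢ = 19 ⇒ odd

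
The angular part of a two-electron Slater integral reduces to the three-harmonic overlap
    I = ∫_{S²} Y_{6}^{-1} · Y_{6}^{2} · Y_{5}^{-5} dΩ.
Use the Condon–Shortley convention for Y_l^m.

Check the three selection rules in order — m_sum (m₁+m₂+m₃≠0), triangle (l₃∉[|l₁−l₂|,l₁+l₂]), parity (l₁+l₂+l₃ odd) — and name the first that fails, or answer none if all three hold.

m_sum

azimuthal sum: -1 + 2 − 5 = -4  ✗
0 ≤ 5 ≤ 12 (triangle on l)
L = 6 + 6 + 5 = 17 (odd)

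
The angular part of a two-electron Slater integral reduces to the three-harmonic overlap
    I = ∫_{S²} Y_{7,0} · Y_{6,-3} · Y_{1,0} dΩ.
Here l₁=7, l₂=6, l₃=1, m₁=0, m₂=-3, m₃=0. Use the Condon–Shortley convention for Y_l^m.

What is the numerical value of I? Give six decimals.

Σmᵢ = -3 ≠ 0, so the φ-integral vanishes; I = 0

0.000000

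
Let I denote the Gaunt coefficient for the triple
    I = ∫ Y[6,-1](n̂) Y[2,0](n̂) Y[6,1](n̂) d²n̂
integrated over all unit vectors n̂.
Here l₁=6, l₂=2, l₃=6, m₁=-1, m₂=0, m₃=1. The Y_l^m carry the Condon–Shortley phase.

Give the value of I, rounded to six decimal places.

Rules hold: Σm=0, L=14 even, 4≤6≤8.
N = 13·5·13 = 845
Δ = 2!·10!·2!/15! = 1/90090
Racah Σ t=0..2: t=0:+1/69120 t=1:−1/14400 t=2:+1/69120 = -7/172800
⇒ 3j(6 2 6; 0 0 0)² = 14/715, sgn -1
Racah Σ t=0..2: t=0:+1/120960 t=1:−1/17280 t=2:+1/57600 = -13/403200
⇒ 3j(6 2 6; -1 0 1)² = 13/770, sgn +1
4πI² = N·(3j₀)²·(3jₘ)² = 169/605
I = -1·√(0.279339/4π) = -0.14909419

-0.149094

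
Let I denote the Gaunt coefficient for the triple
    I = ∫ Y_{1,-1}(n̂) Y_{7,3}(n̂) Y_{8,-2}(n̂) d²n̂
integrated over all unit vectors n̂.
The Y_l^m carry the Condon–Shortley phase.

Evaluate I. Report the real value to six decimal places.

Rules hold: Σm=0, L=16 even, 6≤8≤8.
N = 3·15·17 = 765
Δ = 0!·2!·14!/17! = 1/2040
Racah Σ t=0..0: t=0:+1/25401600 = 1/25401600
⇒ 3j(1 7 8; 0 0 0)² = 8/255, sgn +1
Racah Σ t=0..0: t=0:+1/174182400 = 1/174182400
⇒ 3j(1 7 8; -1 3 -2)² = 1/136, sgn +1
4πI² = N·(3j₀)²·(3jₘ)² = 3/17
I = +1·√(0.176471/4π) = 0.11850352

0.118504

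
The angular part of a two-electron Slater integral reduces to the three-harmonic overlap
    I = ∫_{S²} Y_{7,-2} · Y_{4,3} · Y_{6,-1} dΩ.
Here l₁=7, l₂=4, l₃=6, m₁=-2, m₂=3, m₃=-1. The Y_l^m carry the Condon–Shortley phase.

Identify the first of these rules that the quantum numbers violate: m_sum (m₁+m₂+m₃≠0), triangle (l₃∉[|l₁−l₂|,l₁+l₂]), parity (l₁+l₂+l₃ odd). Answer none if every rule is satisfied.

m₁+m₂+m₃ = -2 + 3 − 1 = 0  ✓
triangle: |7−4|=3 ≤ l₃=6 ≤ 7+4=11  ✓
parity: l₁+l₂+l₃ = 17 is odd  ✗

parity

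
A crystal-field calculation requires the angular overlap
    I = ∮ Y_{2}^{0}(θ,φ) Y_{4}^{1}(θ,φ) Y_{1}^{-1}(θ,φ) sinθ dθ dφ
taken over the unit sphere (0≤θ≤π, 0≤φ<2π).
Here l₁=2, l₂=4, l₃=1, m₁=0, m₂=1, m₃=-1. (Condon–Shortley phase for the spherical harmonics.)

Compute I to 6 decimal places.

0.000000

triangle: need 2≤l₃≤6, have 1; I=0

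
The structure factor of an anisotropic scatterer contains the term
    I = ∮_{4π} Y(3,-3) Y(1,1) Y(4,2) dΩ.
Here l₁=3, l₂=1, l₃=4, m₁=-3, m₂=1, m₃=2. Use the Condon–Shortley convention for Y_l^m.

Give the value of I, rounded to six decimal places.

m-sum 0 ✓  L=8 even ✓  2≤4≤4 ✓
Π(2lᵢ+1) = 7×3×9 = 189
triangle coeff Δ(3,1,4) = 1/252
Σ_t [0,0]: t=0:+1/36 = 1/36
(3j)²=4/63 [(3 1 4; 0 0 0)], sign=+1
Σ_t [0,0]: t=0:+1/1440 = 1/1440
(3j)²=1/252 [(3 1 4; -3 1 2)], sign=+1
⇒ 4πI² = 1/21
I = (+1)√(1/21/(4π)) = 0.06155813

0.061558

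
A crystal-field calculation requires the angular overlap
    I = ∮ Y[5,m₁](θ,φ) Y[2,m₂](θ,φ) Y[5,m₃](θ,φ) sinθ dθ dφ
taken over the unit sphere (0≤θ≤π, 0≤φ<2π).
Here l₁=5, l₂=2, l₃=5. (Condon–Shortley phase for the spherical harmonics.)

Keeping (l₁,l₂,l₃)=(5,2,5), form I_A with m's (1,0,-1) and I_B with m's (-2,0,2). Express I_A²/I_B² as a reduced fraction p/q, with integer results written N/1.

9/4

Shared (l₁,l₂,l₃)=(5,2,5): N and (l;000)² cancel in I_A²/I_B².
A: Δ = 2!·8!·2!/13! = 1/38610; Racah Σ t=0..2: t=0:+1/2304 t=1:−1/720 t=2:+1/5760 = -1/1280; ⇒ 3j(5 2 5; 1 0 -1)² = 27/1430, sgn -1
B: Δ = 2!·8!·2!/13! = 1/38610; Racah Σ t=0..2: t=0:+1/20160 t=1:−1/1440 t=2:+1/2880 = -1/3360; ⇒ 3j(5 2 5; -2 0 2)² = 6/715, sgn +1
I_A²/I_B² = (27/1430)/(6/715) = 9/4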